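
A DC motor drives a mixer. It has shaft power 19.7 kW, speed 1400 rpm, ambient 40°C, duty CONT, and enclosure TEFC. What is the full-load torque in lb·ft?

ω = 2π × 1400/60 = 146.6 rad/s
τ = P/ω = 19700/146.6 = 134.4 N·m
In lb·ft: 134.4/1.356 = 99.1 lb·ft

99.1 lb·ft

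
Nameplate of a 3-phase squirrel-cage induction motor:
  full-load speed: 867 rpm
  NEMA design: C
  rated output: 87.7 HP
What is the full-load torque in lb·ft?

531 lb·ft

P_out = 87.7 × 746 = 65424 W
ω = 2π × 867/60 = 90.79 rad/s
τ = P_out/ω = 65424/90.79 = 720.6 N·m
In lb·ft: 720.6/1.356 = 531 lb·ft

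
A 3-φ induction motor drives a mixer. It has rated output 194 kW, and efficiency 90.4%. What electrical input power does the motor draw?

P_out = 194000 W
P_in = P_out/η = 194000/0.904 = 214602 W = 215 kW

215 kW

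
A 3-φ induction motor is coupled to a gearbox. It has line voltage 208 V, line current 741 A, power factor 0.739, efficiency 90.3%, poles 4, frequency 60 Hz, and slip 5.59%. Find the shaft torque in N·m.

P_in = √3·V·I·cosφ = 1.732 × 208 × 741 × 0.739 = 197276 W
P_out = η·P_in = 0.903 × 197276 = 178140 W
n_s = 120×60/4 = 1800 rpm; n = 1800×(1−0.0559) = 1699 rpm
ω = 2π×1699/60 = 177.9 rad/s
τ = P_out/ω = 178140/177.9 = 1000 N·m

1000 N·m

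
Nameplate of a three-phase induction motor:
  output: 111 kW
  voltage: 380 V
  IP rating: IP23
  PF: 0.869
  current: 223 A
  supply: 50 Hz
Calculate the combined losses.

16.5 kW

P_in = √3·V·I·cosφ = 1.732×380×223×0.869 = 127543 W
P_out = 111000 W
Losses = P_in − P_out = 127543 − 111000 = 16543 W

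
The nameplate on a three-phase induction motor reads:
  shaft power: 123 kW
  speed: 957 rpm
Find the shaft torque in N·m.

ω = 2π × 957/60 = 100.2 rad/s
τ = P/ω = 123000/100.2 = 1230 N·m

1230 N·m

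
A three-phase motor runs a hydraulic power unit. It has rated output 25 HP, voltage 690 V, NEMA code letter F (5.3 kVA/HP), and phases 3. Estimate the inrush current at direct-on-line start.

S_LR = 5.3 × 25 = 132.5 kVA
I_LR = S_LR/(√3·V_L) = 132500/(1.732×690) = 111 A

111 A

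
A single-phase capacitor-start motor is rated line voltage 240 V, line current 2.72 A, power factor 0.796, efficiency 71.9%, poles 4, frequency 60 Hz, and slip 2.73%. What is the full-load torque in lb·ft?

1.5 lb·ft

P_in = V·I·cosφ = 240 × 2.72 × 0.796 = 520 W
P_out = η·P_in = 0.719 × 520 = 374 W
n_s = 120×60/4 = 1800 rpm; n = 1800×(1−0.0273) = 1751 rpm
ω = 2π×1751/60 = 183.4 rad/s
τ = P_out/ω = 374/183.4 = 2.039 N·m
In lb·ft: 2.039/1.356 = 1.5 lb·ft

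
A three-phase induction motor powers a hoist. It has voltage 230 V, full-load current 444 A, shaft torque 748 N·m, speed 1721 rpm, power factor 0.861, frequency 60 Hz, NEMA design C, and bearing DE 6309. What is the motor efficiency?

ω = 2π × 1721/60 = 180.2 rad/s; P_out = τω = 748 × 180.2 = 134790 W
P_in = √3·V_L·I_L·cosφ = 1.732 × 230 × 444 × 0.861 = 152287 W
η = P_out / P_in = 134790 / 152287 = 0.885 = 88.5%

88.5 %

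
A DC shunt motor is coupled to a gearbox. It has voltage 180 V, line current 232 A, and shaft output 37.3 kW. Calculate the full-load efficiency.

89.3 %

P_out = 37.3 kW = 37300 W
P_in = V·I = 180 × 232 = 41760 W
η = P_out / P_in = 37300 / 41760 = 0.893 = 89.3%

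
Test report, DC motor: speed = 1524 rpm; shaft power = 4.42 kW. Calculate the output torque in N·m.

27.7 N·m

ω = 2π × 1524/60 = 159.6 rad/s
τ = P/ω = 4420/159.6 = 27.7 N·m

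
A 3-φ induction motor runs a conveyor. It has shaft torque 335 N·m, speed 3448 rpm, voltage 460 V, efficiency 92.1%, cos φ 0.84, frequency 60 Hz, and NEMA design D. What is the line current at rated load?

196 A

ω = 2π×3448/60 = 361.1 rad/s; P_out = τω = 335 × 361.1 = 120969 W
P_in = P_out / η = 120969 / 0.921 = 131345 W
I_L = P_in / (√3·V_L·cosφ) = 131345 / (1.732 × 460 × 0.84) = 196 A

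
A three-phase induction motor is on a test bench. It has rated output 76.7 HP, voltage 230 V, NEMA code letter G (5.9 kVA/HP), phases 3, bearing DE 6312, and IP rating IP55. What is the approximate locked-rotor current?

1140 A

S_LR = 5.9 × 76.7 = 452.53 kVA
I_LR = S_LR/(√3·V_L) = 452530/(1.732×230) = 1140 A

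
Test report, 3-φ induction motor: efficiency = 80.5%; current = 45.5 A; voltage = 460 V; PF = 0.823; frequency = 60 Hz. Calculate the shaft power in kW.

24 kW

P_in = √3·V·I·cosφ = 1.732 × 460 × 45.5 × 0.823 = 29834 W
P_out = η·P_in = 0.805 × 29834 = 24016 W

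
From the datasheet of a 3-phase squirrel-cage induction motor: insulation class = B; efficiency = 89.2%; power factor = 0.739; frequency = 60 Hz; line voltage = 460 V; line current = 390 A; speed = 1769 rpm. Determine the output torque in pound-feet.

816 lb·ft

P_in = √3·V·I·cosφ = 1.732 × 460 × 390 × 0.739 = 229623 W
P_out = η·P_in = 0.892 × 229623 = 204824 W
n = 1769 rpm
ω = 2π×1769/60 = 185.2 rad/s
τ = P_out/ω = 204824/185.2 = 1106 N·m
In lb·ft: 1106/1.356 = 816 lb·ft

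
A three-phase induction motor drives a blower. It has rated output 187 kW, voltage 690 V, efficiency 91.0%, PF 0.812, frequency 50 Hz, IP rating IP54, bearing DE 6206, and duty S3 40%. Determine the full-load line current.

212 A

P_out = 187 kW = 187000 W
P_in = P_out / η = 187000 / 0.910 = 205495 W
I_L = P_in / (√3·V_L·cosφ) = 205495 / (1.732 × 690 × 0.812) = 212 A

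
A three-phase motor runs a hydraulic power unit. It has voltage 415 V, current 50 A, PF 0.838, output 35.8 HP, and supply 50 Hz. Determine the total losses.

3410 W

P_in = √3·V·I·cosφ = 1.732×415×50×0.838 = 30117 W
P_out = 35.8×746 = 26707 W
Losses = P_in − P_out = 30117 − 26707 = 3410 W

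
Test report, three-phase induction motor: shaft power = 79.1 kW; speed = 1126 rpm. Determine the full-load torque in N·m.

671 N·m

ω = 2π × 1126/60 = 117.9 rad/s
τ = P/ω = 79100/117.9 = 671 N·m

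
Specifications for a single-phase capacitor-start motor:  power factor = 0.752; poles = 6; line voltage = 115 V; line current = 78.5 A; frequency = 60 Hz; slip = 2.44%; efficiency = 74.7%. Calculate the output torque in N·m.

P_in = V·I·cosφ = 115 × 78.5 × 0.752 = 6789 W
P_out = η·P_in = 0.747 × 6789 = 5071 W
n_s = 120×60/6 = 1200 rpm; n = 1200×(1−0.0244) = 1171 rpm
ω = 2π×1171/60 = 122.6 rad/s
τ = P_out/ω = 5071/122.6 = 41.4 N·m

41.4 N·m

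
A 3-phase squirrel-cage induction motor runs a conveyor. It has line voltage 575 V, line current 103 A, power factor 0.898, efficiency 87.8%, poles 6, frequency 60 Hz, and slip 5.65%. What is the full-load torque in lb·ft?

P_in = √3·V·I·cosφ = 1.732 × 575 × 103 × 0.898 = 92115 W
P_out = η·P_in = 0.878 × 92115 = 80877 W
n_s = 120×60/6 = 1200 rpm; n = 1200×(1−0.0565) = 1132 rpm
ω = 2π×1132/60 = 118.5 rad/s
τ = P_out/ω = 80877/118.5 = 682.5 N·m
In lb·ft: 682.5/1.356 = 503 lb·ft

503 lb·ft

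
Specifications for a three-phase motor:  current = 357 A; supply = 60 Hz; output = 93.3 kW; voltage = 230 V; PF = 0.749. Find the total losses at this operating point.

P_in = √3·V·I·cosφ = 1.732×230×357×0.749 = 106519 W
P_out = 93300 W
Losses = P_in − P_out = 106519 − 93300 = 13219 W

13200 W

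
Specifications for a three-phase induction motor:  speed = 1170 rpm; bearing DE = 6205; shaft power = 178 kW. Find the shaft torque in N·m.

ω = 2π × 1170/60 = 122.5 rad/s
τ = P/ω = 178000/122.5 = 1450 N·m

1450 N·m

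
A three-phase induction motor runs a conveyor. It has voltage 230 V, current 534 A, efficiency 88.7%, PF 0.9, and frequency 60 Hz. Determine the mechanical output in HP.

228 HP

P_in = √3·V·I·cosφ = 1.732 × 230 × 534 × 0.9 = 191452 W
P_out = η·P_in = 0.887 × 191452 = 169818 W
= 169818/746 = 228 HP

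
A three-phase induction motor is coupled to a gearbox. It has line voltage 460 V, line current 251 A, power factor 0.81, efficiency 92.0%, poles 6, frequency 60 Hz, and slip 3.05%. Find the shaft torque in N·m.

1220 N·m

P_in = √3·V·I·cosφ = 1.732 × 460 × 251 × 0.81 = 161981 W
P_out = η·P_in = 0.92 × 161981 = 149023 W
n_s = 120×60/6 = 1200 rpm; n = 1200×(1−0.0305) = 1163 rpm
ω = 2π×1163/60 = 121.8 rad/s
τ = P_out/ω = 149023/121.8 = 1220 N·m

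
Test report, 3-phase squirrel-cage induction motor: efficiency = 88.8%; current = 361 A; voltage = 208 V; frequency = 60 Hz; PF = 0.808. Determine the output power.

P_in = √3·V·I·cosφ = 1.732 × 208 × 361 × 0.808 = 105082 W
P_out = η·P_in = 0.888 × 105082 = 93313 W

93.3 kW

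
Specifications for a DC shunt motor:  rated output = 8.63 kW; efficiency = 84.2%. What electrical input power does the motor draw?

P_out = 8630 W
P_in = P_out/η = 8630/0.842 = 10249 W = 10.2 kW

10.2 kW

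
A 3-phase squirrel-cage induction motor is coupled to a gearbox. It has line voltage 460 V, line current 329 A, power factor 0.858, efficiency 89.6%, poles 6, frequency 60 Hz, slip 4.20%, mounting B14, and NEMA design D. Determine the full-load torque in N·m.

1670 N·m

P_in = √3·V·I·cosφ = 1.732 × 460 × 329 × 0.858 = 224900 W
P_out = η·P_in = 0.896 × 224900 = 201510 W
n_s = 120×60/6 = 1200 rpm; n = 1200×(1−0.042) = 1150 rpm
ω = 2π×1150/60 = 120.4 rad/s
τ = P_out/ω = 201510/120.4 = 1670 N·m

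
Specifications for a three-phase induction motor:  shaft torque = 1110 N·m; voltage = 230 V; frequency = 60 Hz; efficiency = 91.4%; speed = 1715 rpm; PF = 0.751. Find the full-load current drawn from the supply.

ω = 2π×1715/60 = 179.6 rad/s; P_out = τω = 1110 × 179.6 = 199356 W
P_in = P_out / η = 199356 / 0.914 = 218114 W
I_L = P_in / (√3·V_L·cosφ) = 218114 / (1.732 × 230 × 0.751) = 729 A

729 A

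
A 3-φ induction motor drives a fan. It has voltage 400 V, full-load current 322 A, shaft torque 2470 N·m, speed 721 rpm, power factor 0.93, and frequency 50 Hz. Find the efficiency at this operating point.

ω = 2π × 721/60 = 75.5 rad/s; P_out = τω = 2470 × 75.5 = 186485 W
P_in = √3·V_L·I_L·cosφ = 1.732 × 400 × 322 × 0.93 = 207466 W
η = P_out / P_in = 186485 / 207466 = 0.899 = 89.9%

89.9 %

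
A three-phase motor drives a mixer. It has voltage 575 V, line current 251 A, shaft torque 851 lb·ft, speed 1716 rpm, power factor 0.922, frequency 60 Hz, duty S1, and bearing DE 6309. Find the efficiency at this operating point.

90.0 %

τ = 851 lb·ft × 1.356 = 1154 N·m
ω = 2π × 1716/60 = 179.7 rad/s; P_out = τω = 1154 × 179.7 = 207374 W
P_in = √3·V_L·I_L·cosφ = 1.732 × 575 × 251 × 0.922 = 230473 W
η = P_out / P_in = 207374 / 230473 = 0.900 = 90.0%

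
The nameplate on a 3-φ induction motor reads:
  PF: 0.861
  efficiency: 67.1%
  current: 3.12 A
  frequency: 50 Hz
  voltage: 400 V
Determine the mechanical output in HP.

1.67 HP

P_in = √3·V·I·cosφ = 1.732 × 400 × 3.12 × 0.861 = 1861 W
P_out = η·P_in = 0.671 × 1861 = 1249 W
= 1249/746 = 1.67 HP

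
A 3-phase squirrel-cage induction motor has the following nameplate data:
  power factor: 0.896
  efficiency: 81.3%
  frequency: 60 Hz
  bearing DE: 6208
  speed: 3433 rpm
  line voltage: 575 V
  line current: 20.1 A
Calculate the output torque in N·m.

P_in = √3·V·I·cosφ = 1.732 × 575 × 20.1 × 0.896 = 17936 W
P_out = η·P_in = 0.813 × 17936 = 14582 W
n = 3433 rpm
ω = 2π×3433/60 = 359.5 rad/s
τ = P_out/ω = 14582/359.5 = 40.6 N·m

40.6 N·m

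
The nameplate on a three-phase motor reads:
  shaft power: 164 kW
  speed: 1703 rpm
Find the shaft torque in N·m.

ω = 2π × 1703/60 = 178.3 rad/s
τ = P/ω = 164000/178.3 = 920 N·m

920 N·m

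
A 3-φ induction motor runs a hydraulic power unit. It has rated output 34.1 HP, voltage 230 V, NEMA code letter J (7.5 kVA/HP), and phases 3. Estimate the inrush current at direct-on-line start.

642 A

S_LR = 7.5 × 34.1 = 255.75 kVA
I_LR = S_LR/(√3·V_L) = 255750/(1.732×230) = 642 A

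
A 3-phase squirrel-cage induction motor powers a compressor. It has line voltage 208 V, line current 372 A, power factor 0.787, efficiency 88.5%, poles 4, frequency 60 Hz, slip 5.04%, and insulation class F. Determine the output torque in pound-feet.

385 lb·ft

P_in = √3·V·I·cosφ = 1.732 × 208 × 372 × 0.787 = 105470 W
P_out = η·P_in = 0.885 × 105470 = 93341 W
n_s = 120×60/4 = 1800 rpm; n = 1800×(1−0.0504) = 1709 rpm
ω = 2π×1709/60 = 179 rad/s
τ = P_out/ω = 93341/179 = 521.5 N·m
In lb·ft: 521.5/1.356 = 385 lb·ft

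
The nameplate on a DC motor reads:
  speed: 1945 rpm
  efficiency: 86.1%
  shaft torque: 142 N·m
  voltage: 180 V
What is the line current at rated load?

ω = 2π×1945/60 = 203.7 rad/s; P_out = τω = 142 × 203.7 = 28925 W
P_in = P_out / η = 28925 / 0.861 = 33595 W
I = P_in / V = 33595 / 180 = 187 A

187 A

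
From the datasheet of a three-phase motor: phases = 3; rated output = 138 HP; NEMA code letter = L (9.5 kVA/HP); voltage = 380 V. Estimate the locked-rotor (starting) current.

S_LR = 9.5 × 138 = 1311 kVA
I_LR = S_LR/(√3·V_L) = 1311000/(1.732×380) = 1990 A

1990 A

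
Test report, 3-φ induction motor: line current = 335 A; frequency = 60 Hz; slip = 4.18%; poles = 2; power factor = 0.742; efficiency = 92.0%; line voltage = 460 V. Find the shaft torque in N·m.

P_in = √3·V·I·cosφ = 1.732 × 460 × 335 × 0.742 = 198041 W
P_out = η·P_in = 0.92 × 198041 = 182198 W
n_s = 120×60/2 = 3600 rpm; n = 3600×(1−0.0418) = 3450 rpm
ω = 2π×3450/60 = 361.3 rad/s
τ = P_out/ω = 182198/361.3 = 504 N·m

504 N·m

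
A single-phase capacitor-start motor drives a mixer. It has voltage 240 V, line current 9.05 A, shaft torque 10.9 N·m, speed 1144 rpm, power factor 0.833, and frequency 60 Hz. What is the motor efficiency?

72.2 %

ω = 2π × 1144/60 = 119.8 rad/s; P_out = τω = 10.9 × 119.8 = 1306 W
P_in = V·I·cosφ = 240 × 9.05 × 0.833 = 1809 W
η = P_out / P_in = 1306 / 1809 = 0.722 = 72.2%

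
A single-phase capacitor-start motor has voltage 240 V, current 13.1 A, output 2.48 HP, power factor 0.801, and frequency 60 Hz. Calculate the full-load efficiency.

73.5 %

P_out = 2.48 × 746 = 1850 W
P_in = V·I·cosφ = 240 × 13.1 × 0.801 = 2518 W
η = P_out / P_in = 1850 / 2518 = 0.735 = 73.5%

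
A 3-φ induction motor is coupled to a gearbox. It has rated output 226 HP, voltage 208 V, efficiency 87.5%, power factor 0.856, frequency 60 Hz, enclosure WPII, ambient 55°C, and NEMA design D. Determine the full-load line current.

625 A

P_out = 226 × 746 = 168596 W
P_in = P_out / η = 168596 / 0.875 = 192681 W
I_L = P_in / (√3·V_L·cosφ) = 192681 / (1.732 × 208 × 0.856) = 625 A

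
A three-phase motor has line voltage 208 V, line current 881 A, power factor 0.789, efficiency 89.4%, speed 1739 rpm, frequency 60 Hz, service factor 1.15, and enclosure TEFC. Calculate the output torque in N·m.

P_in = √3·V·I·cosφ = 1.732 × 208 × 881 × 0.789 = 250417 W
P_out = η·P_in = 0.894 × 250417 = 223873 W
n = 1739 rpm
ω = 2π×1739/60 = 182.1 rad/s
τ = P_out/ω = 223873/182.1 = 1230 N·m

1230 N·m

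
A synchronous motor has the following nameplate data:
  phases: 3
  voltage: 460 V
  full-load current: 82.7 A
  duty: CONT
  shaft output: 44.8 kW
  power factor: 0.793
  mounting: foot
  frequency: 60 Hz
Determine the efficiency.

85.7 %

P_out = 44.8 kW = 44800 W
P_in = √3·V_L·I_L·cosφ = 1.732 × 460 × 82.7 × 0.793 = 52250 W
η = P_out / P_in = 44800 / 52250 = 0.857 = 85.7%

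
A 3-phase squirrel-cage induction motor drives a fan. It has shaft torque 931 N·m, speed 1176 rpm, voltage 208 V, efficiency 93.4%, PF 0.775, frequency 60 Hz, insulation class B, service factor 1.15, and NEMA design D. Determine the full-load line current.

ω = 2π×1176/60 = 123.2 rad/s; P_out = τω = 931 × 123.2 = 114699 W
P_in = P_out / η = 114699 / 0.934 = 122804 W
I_L = P_in / (√3·V_L·cosφ) = 122804 / (1.732 × 208 × 0.775) = 440 A

440 A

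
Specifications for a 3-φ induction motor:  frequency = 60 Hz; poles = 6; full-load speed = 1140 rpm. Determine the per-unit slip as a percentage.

5.00 %

n_s = 120f/p = 120×60/6 = 1200 rpm
s = (n_s − n)/n_s = (1200 − 1140)/1200 = 0.0500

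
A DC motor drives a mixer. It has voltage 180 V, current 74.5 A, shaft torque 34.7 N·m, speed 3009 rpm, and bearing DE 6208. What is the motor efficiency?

81.5 %

ω = 2π × 3009/60 = 315.1 rad/s; P_out = τω = 34.7 × 315.1 = 10934 W
P_in = V·I = 180 × 74.5 = 13410 W
η = P_out / P_in = 10934 / 13410 = 0.815 = 81.5%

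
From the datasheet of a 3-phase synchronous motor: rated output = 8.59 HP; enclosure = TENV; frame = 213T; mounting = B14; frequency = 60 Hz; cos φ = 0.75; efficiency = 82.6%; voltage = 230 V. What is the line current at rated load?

26 A

P_out = 8.59 × 746 = 6408 W
P_in = P_out / η = 6408 / 0.826 = 7758 W
I_L = P_in / (√3·V_L·cosφ) = 7758 / (1.732 × 230 × 0.75) = 26 A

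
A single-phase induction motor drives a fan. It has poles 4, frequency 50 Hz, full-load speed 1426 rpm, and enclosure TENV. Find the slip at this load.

n_s = 120f/p = 120×50/4 = 1500 rpm
s = (n_s − n)/n_s = (1500 − 1426)/1500 = 0.0493

4.93 %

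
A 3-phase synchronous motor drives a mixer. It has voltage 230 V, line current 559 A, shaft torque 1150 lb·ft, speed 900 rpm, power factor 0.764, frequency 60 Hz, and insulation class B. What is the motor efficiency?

τ = 1150 lb·ft × 1.356 = 1559 N·m
ω = 2π × 900/60 = 94.25 rad/s; P_out = τω = 1559 × 94.25 = 146936 W
P_in = √3·V_L·I_L·cosφ = 1.732 × 230 × 559 × 0.764 = 170130 W
η = P_out / P_in = 146936 / 170130 = 0.864 = 86.4%

86.4 %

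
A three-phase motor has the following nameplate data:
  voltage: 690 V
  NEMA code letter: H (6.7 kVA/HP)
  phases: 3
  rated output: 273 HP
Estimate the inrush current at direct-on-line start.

1530 A

S_LR = 6.7 × 273 = 1829.1 kVA
I_LR = S_LR/(√3·V_L) = 1829100/(1.732×690) = 1530 A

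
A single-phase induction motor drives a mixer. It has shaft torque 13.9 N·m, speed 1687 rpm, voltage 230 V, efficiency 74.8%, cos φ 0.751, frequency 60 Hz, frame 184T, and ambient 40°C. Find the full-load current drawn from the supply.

ω = 2π×1687/60 = 176.7 rad/s; P_out = τω = 13.9 × 176.7 = 2456 W
P_in = P_out / η = 2456 / 0.748 = 3283 W
I = P_in / (V·cosφ) = 3283 / (230 × 0.751) = 19 A

19 A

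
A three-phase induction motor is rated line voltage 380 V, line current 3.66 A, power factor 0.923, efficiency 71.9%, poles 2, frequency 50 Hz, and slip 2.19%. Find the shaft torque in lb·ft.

3.84 lb·ft

P_in = √3·V·I·cosφ = 1.732 × 380 × 3.66 × 0.923 = 2223 W
P_out = η·P_in = 0.719 × 2223 = 1598 W
n_s = 120×50/2 = 3000 rpm; n = 3000×(1−0.0219) = 2934 rpm
ω = 2π×2934/60 = 307.2 rad/s
τ = P_out/ω = 1598/307.2 = 5.202 N·m
In lb·ft: 5.202/1.356 = 3.84 lb·ft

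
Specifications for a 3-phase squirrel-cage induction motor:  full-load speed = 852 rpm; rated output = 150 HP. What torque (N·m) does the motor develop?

P_out = 150 × 746 = 111900 W
ω = 2π × 852/60 = 89.22 rad/s
τ = P_out/ω = 111900/89.22 = 1250 N·m

1250 N·m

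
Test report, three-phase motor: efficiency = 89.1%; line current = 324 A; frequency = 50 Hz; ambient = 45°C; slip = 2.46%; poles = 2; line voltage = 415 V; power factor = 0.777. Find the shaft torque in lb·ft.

388 lb·ft

P_in = √3·V·I·cosφ = 1.732 × 415 × 324 × 0.777 = 180951 W
P_out = η·P_in = 0.891 × 180951 = 161227 W
n_s = 120×50/2 = 3000 rpm; n = 3000×(1−0.0246) = 2926 rpm
ω = 2π×2926/60 = 306.4 rad/s
τ = P_out/ω = 161227/306.4 = 526.2 N·m
In lb·ft: 526.2/1.356 = 388 lb·ft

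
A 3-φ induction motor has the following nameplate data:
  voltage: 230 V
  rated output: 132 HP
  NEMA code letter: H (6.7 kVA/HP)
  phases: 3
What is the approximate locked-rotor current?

S_LR = 6.7 × 132 = 884.4 kVA
I_LR = S_LR/(√3·V_L) = 884400/(1.732×230) = 2220 A

2220 A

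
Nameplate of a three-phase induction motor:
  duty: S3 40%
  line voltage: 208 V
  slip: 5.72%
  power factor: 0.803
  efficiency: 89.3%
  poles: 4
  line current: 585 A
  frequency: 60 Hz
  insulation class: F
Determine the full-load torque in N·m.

P_in = √3·V·I·cosφ = 1.732 × 208 × 585 × 0.803 = 169232 W
P_out = η·P_in = 0.893 × 169232 = 151124 W
n_s = 120×60/4 = 1800 rpm; n = 1800×(1−0.0572) = 1697 rpm
ω = 2π×1697/60 = 177.7 rad/s
τ = P_out/ω = 151124/177.7 = 850 N·m

850 N·m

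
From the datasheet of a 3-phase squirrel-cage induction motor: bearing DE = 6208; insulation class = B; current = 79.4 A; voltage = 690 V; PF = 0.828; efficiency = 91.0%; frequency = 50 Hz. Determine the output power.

71.5 kW

P_in = √3·V·I·cosφ = 1.732 × 690 × 79.4 × 0.828 = 78568 W
P_out = η·P_in = 0.91 × 78568 = 71497 W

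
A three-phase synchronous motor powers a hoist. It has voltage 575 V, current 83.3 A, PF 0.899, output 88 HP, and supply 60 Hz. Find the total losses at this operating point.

P_in = √3·V·I·cosφ = 1.732×575×83.3×0.899 = 74580 W
P_out = 88×746 = 65648 W
Losses = P_in − P_out = 74580 − 65648 = 8932 W

8930 W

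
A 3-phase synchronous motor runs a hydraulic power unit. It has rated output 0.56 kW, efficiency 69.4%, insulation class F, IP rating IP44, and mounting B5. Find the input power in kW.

0.807 kW

P_out = 560 W
P_in = P_out/η = 560/0.694 = 807 W = 0.807 kW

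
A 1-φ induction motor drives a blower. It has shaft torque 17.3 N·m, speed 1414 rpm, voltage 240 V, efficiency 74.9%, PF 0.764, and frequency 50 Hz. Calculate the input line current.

18.7 A

ω = 2π×1414/60 = 148.1 rad/s; P_out = τω = 17.3 × 148.1 = 2562 W
P_in = P_out / η = 2562 / 0.749 = 3421 W
I = P_in / (V·cosφ) = 3421 / (240 × 0.764) = 18.7 A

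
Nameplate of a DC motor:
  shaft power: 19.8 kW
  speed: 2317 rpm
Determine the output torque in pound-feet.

ω = 2π × 2317/60 = 242.6 rad/s
τ = P/ω = 19800/242.6 = 81.62 N·m
In lb·ft: 81.62/1.356 = 60.2 lb·ft

60.2 lb·ft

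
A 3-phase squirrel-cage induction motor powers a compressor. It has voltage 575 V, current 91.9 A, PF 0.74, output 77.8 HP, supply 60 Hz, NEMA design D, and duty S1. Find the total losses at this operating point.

9690 W

P_in = √3·V·I·cosφ = 1.732×575×91.9×0.74 = 67727 W
P_out = 77.8×746 = 58039 W
Losses = P_in − P_out = 67727 − 58039 = 9688 W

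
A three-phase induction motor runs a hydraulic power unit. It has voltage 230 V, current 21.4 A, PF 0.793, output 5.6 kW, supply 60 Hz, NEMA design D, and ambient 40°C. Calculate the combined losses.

1.16 kW

P_in = √3·V·I·cosφ = 1.732×230×21.4×0.793 = 6760 W
P_out = 5600 W
Losses = P_in − P_out = 6760 − 5600 = 1160 W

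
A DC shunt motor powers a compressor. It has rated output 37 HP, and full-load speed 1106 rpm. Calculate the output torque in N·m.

238 N·m

P_out = 37 × 746 = 27602 W
ω = 2π × 1106/60 = 115.8 rad/s
τ = P_out/ω = 27602/115.8 = 238 N·m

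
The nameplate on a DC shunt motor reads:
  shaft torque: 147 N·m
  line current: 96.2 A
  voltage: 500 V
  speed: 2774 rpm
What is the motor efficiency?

88.8 %

ω = 2π × 2774/60 = 290.5 rad/s; P_out = τω = 147 × 290.5 = 42704 W
P_in = V·I = 500 × 96.2 = 48100 W
η = P_out / P_in = 42704 / 48100 = 0.888 = 88.8%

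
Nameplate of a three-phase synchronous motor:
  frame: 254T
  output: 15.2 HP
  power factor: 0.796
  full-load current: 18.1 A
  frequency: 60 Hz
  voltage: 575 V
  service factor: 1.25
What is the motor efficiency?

P_out = 15.2 × 746 = 11339 W
P_in = √3·V_L·I_L·cosφ = 1.732 × 575 × 18.1 × 0.796 = 14349 W
η = P_out / P_in = 11339 / 14349 = 0.790 = 79.0%

79.0 %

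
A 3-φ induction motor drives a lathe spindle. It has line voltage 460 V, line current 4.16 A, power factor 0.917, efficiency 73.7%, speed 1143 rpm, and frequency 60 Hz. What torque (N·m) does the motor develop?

18.7 N·m

P_in = √3·V·I·cosφ = 1.732 × 460 × 4.16 × 0.917 = 3039 W
P_out = η·P_in = 0.737 × 3039 = 2240 W
n = 1143 rpm
ω = 2π×1143/60 = 119.7 rad/s
τ = P_out/ω = 2240/119.7 = 18.7 N·m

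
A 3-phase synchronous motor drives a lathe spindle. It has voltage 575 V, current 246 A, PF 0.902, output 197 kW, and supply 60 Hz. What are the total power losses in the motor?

P_in = √3·V·I·cosφ = 1.732×575×246×0.902 = 220982 W
P_out = 197000 W
Losses = P_in − P_out = 220982 − 197000 = 23982 W

24000 W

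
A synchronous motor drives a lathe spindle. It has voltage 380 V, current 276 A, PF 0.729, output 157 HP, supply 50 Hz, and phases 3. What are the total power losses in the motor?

P_in = √3·V·I·cosφ = 1.732×380×276×0.729 = 132424 W
P_out = 157×746 = 117122 W
Losses = P_in − P_out = 132424 − 117122 = 15302 W

15300 W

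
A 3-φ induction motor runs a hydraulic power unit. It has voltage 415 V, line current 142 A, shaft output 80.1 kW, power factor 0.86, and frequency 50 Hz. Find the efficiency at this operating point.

91.3 %

P_out = 80.1 kW = 80100 W
P_in = √3·V_L·I_L·cosφ = 1.732 × 415 × 142 × 0.86 = 87777 W
η = P_out / P_in = 80100 / 87777 = 0.913 = 91.3%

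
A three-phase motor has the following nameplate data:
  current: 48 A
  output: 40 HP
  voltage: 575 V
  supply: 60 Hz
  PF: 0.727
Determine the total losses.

P_in = √3·V·I·cosφ = 1.732×575×48×0.727 = 34753 W
P_out = 40×746 = 29840 W
Losses = P_in − P_out = 34753 − 29840 = 4913 W

4.91 kW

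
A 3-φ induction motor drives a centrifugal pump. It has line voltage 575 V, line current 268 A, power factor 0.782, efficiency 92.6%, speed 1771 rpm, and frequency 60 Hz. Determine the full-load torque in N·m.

1040 N·m

P_in = √3·V·I·cosφ = 1.732 × 575 × 268 × 0.782 = 208717 W
P_out = η·P_in = 0.926 × 208717 = 193272 W
n = 1771 rpm
ω = 2π×1771/60 = 185.5 rad/s
τ = P_out/ω = 193272/185.5 = 1040 N·m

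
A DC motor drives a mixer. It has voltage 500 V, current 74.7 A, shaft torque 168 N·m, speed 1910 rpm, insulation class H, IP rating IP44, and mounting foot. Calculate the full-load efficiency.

90.0 %

ω = 2π × 1910/60 = 200 rad/s; P_out = τω = 168 × 200 = 33600 W
P_in = V·I = 500 × 74.7 = 37350 W
η = P_out / P_in = 33600 / 37350 = 0.900 = 90.0%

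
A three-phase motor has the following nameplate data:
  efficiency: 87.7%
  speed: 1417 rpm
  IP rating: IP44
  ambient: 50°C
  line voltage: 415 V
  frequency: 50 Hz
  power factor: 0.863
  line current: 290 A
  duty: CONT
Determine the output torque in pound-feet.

784 lb·ft

P_in = √3·V·I·cosφ = 1.732 × 415 × 290 × 0.863 = 179889 W
P_out = η·P_in = 0.877 × 179889 = 157763 W
n = 1417 rpm
ω = 2π×1417/60 = 148.4 rad/s
τ = P_out/ω = 157763/148.4 = 1063 N·m
In lb·ft: 1063/1.356 = 784 lb·ft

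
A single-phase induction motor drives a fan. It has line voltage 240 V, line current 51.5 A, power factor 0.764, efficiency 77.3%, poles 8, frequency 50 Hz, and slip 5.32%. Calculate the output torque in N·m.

P_in = V·I·cosφ = 240 × 51.5 × 0.764 = 9443 W
P_out = η·P_in = 0.773 × 9443 = 7299 W
n_s = 120×50/8 = 750 rpm; n = 750×(1−0.0532) = 710 rpm
ω = 2π×710/60 = 74.35 rad/s
τ = P_out/ω = 7299/74.35 = 98.2 N·m

98.2 N·m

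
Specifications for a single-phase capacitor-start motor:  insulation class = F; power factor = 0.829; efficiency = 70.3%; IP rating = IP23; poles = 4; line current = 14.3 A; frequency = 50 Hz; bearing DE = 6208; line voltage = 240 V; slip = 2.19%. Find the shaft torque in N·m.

P_in = V·I·cosφ = 240 × 14.3 × 0.829 = 2845 W
P_out = η·P_in = 0.703 × 2845 = 2000 W
n_s = 120×50/4 = 1500 rpm; n = 1500×(1−0.0219) = 1467 rpm
ω = 2π×1467/60 = 153.6 rad/s
τ = P_out/ω = 2000/153.6 = 13 N·m

13 N·m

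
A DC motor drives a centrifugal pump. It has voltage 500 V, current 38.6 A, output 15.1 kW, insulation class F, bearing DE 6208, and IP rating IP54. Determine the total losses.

P_in = V·I = 500×38.6 = 19300 W
P_out = 15100 W
Losses = P_in − P_out = 19300 − 15100 = 4200 W

4200 W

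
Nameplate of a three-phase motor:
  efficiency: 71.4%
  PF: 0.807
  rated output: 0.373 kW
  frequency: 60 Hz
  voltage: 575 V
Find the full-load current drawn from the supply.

P_out = 0.373 kW = 373 W
P_in = P_out / η = 373 / 0.714 = 522 W
I_L = P_in / (√3·V_L·cosφ) = 522 / (1.732 × 575 × 0.807) = 0.65 A

0.65 A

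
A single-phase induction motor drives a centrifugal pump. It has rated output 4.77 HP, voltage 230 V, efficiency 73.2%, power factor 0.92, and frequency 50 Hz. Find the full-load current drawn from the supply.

23 A

P_out = 4.77 × 746 = 3558 W
P_in = P_out / η = 3558 / 0.732 = 4861 W
I = P_in / (V·cosφ) = 4861 / (230 × 0.92) = 23 A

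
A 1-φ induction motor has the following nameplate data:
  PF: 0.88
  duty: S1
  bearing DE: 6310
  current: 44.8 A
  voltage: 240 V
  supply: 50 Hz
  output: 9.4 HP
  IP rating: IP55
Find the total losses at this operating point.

P_in = V·I·cosφ = 240×44.8×0.88 = 9462 W
P_out = 9.4×746 = 7012 W
Losses = P_in − P_out = 9462 − 7012 = 2450 W

2.45 kW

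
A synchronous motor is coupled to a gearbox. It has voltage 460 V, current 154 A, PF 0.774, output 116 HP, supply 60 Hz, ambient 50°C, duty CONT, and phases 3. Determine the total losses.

P_in = √3·V·I·cosφ = 1.732×460×154×0.774 = 94966 W
P_out = 116×746 = 86536 W
Losses = P_in − P_out = 94966 − 86536 = 8430 W

8430 W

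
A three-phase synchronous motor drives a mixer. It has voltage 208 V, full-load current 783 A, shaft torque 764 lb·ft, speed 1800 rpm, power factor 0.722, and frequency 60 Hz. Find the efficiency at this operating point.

τ = 764 lb·ft × 1.356 = 1036 N·m
ω = 2π × 1800/60 = 188.5 rad/s; P_out = τω = 1036 × 188.5 = 195286 W
P_in = √3·V_L·I_L·cosφ = 1.732 × 208 × 783 × 0.722 = 203662 W
η = P_out / P_in = 195286 / 203662 = 0.959 = 95.9%

95.9 %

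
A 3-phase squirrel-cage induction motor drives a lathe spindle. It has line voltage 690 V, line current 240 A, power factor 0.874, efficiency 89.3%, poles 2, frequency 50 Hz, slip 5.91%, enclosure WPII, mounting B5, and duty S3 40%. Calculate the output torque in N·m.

757 N·m

P_in = √3·V·I·cosφ = 1.732 × 690 × 240 × 0.874 = 250680 W
P_out = η·P_in = 0.893 × 250680 = 223857 W
n_s = 120×50/2 = 3000 rpm; n = 3000×(1−0.0591) = 2823 rpm
ω = 2π×2823/60 = 295.6 rad/s
τ = P_out/ω = 223857/295.6 = 757 N·m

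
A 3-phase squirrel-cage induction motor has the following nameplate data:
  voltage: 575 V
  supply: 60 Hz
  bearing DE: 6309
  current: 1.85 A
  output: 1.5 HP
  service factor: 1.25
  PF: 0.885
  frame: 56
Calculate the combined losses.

P_in = √3·V·I·cosφ = 1.732×575×1.85×0.885 = 1631 W
P_out = 1.5×746 = 1119 W
Losses = P_in − P_out = 1631 − 1119 = 512 W

512 W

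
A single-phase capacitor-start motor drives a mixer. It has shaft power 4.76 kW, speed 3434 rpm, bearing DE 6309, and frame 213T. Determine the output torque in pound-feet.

ω = 2π × 3434/60 = 359.6 rad/s
τ = P/ω = 4760/359.6 = 13.24 N·m
In lb·ft: 13.24/1.356 = 9.76 lb·ft

9.76 lb·ft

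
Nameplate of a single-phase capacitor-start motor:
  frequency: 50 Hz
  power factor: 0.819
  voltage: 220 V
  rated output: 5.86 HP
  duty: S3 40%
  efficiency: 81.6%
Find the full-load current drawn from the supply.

29.7 A

P_out = 5.86 × 746 = 4372 W
P_in = P_out / η = 4372 / 0.816 = 5358 W
I = P_in / (V·cosφ) = 5358 / (220 × 0.819) = 29.7 A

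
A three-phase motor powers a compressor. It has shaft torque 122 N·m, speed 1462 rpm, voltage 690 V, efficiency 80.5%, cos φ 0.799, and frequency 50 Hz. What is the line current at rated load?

ω = 2π×1462/60 = 153.1 rad/s; P_out = τω = 122 × 153.1 = 18678 W
P_in = P_out / η = 18678 / 0.805 = 23202 W
I_L = P_in / (√3·V_L·cosφ) = 23202 / (1.732 × 690 × 0.799) = 24.3 A

24.3 A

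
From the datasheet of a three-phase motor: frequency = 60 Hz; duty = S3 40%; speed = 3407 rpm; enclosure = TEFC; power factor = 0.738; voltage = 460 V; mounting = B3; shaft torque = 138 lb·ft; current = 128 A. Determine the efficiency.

88.7 %

τ = 138 lb·ft × 1.356 = 187.1 N·m
ω = 2π × 3407/60 = 356.8 rad/s; P_out = τω = 187.1 × 356.8 = 66757 W
P_in = √3·V_L·I_L·cosφ = 1.732 × 460 × 128 × 0.738 = 75261 W
η = P_out / P_in = 66757 / 75261 = 0.887 = 88.7%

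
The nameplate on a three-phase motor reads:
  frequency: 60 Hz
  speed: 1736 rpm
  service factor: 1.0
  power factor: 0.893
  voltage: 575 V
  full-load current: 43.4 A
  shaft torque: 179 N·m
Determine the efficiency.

84.3 %

ω = 2π × 1736/60 = 181.8 rad/s; P_out = τω = 179 × 181.8 = 32542 W
P_in = √3·V_L·I_L·cosφ = 1.732 × 575 × 43.4 × 0.893 = 38597 W
η = P_out / P_in = 32542 / 38597 = 0.843 = 84.3%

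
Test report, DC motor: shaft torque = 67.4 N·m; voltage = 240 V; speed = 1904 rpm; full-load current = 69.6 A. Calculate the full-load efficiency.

ω = 2π × 1904/60 = 199.4 rad/s; P_out = τω = 67.4 × 199.4 = 13440 W
P_in = V·I = 240 × 69.6 = 16704 W
η = P_out / P_in = 13440 / 16704 = 0.805 = 80.5%

80.5 %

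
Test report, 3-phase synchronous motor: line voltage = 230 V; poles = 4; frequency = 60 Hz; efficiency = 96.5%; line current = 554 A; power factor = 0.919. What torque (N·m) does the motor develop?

1040 N·m

P_in = √3·V·I·cosφ = 1.732 × 230 × 554 × 0.919 = 202815 W
P_out = η·P_in = 0.965 × 202815 = 195716 W
n = n_s = 120×60/4 = 1800 rpm (synchronous)
ω = 2π×1800/60 = 188.5 rad/s
τ = P_out/ω = 195716/188.5 = 1040 N·m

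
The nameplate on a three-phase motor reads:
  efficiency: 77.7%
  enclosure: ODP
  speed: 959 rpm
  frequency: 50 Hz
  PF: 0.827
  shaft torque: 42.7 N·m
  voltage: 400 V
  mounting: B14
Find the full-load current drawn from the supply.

ω = 2π×959/60 = 100.4 rad/s; P_out = τω = 42.7 × 100.4 = 4287 W
P_in = P_out / η = 4287 / 0.777 = 5517 W
I_L = P_in / (√3·V_L·cosφ) = 5517 / (1.732 × 400 × 0.827) = 9.63 A

9.63 A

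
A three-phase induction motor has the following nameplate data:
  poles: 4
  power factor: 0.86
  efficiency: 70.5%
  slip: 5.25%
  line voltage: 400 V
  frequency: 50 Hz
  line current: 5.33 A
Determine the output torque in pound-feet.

11.1 lb·ft

P_in = √3·V·I·cosφ = 1.732 × 400 × 5.33 × 0.86 = 3176 W
P_out = η·P_in = 0.705 × 3176 = 2239 W
n_s = 120×50/4 = 1500 rpm; n = 1500×(1−0.0525) = 1421 rpm
ω = 2π×1421/60 = 148.8 rad/s
τ = P_out/ω = 2239/148.8 = 15.05 N·m
In lb·ft: 15.05/1.356 = 11.1 lb·ft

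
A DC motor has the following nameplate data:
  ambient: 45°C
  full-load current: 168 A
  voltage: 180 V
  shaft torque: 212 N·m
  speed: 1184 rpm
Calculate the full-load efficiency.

86.9 %

ω = 2π × 1184/60 = 124 rad/s; P_out = τω = 212 × 124 = 26288 W
P_in = V·I = 180 × 168 = 30240 W
η = P_out / P_in = 26288 / 30240 = 0.869 = 86.9%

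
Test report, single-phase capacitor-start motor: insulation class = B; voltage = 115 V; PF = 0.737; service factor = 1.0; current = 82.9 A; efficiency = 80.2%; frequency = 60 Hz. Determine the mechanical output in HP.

7.55 HP

P_in = V·I·cosφ = 115 × 82.9 × 0.737 = 7026 W
P_out = η·P_in = 0.802 × 7026 = 5635 W
= 5635/746 = 7.55 HP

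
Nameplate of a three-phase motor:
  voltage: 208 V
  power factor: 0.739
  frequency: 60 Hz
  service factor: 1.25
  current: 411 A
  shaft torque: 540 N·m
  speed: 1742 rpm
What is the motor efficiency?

ω = 2π × 1742/60 = 182.4 rad/s; P_out = τω = 540 × 182.4 = 98496 W
P_in = √3·V_L·I_L·cosφ = 1.732 × 208 × 411 × 0.739 = 109420 W
η = P_out / P_in = 98496 / 109420 = 0.900 = 90.0%

90.0 %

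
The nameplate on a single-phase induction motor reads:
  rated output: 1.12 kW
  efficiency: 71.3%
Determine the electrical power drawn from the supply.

1.57 kW

P_out = 1120 W
P_in = P_out/η = 1120/0.713 = 1571 W = 1.57 kW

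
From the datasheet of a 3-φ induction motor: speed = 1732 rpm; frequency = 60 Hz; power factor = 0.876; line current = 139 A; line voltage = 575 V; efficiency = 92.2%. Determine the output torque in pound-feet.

P_in = √3·V·I·cosφ = 1.732 × 575 × 139 × 0.876 = 121265 W
P_out = η·P_in = 0.922 × 121265 = 111806 W
n = 1732 rpm
ω = 2π×1732/60 = 181.4 rad/s
τ = P_out/ω = 111806/181.4 = 616.4 N·m
In lb·ft: 616.4/1.356 = 455 lb·ft

455 lb·ft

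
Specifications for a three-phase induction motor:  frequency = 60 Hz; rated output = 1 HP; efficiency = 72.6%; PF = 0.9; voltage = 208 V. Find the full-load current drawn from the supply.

3.17 A

P_out = 1 × 746 = 746 W
P_in = P_out / η = 746 / 0.726 = 1028 W
I_L = P_in / (√3·V_L·cosφ) = 1028 / (1.732 × 208 × 0.9) = 3.17 A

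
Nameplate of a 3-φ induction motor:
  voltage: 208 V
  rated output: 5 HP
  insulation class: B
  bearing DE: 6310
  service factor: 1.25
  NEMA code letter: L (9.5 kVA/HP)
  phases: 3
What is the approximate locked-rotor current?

132 A

S_LR = 9.5 × 5 = 47.5 kVA
I_LR = S_LR/(√3·V_L) = 47500/(1.732×208) = 132 A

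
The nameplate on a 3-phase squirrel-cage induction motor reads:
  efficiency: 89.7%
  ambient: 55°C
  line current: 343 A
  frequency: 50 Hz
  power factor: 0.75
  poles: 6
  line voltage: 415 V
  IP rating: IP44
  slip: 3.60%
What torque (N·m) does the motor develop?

P_in = √3·V·I·cosφ = 1.732 × 415 × 343 × 0.75 = 184906 W
P_out = η·P_in = 0.897 × 184906 = 165861 W
n_s = 120×50/6 = 1000 rpm; n = 1000×(1−0.036) = 964 rpm
ω = 2π×964/60 = 100.9 rad/s
τ = P_out/ω = 165861/100.9 = 1640 N·m

1640 N·m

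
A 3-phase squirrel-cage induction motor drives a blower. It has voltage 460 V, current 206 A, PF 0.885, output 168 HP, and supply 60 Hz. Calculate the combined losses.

19900 W

P_in = √3·V·I·cosφ = 1.732×460×206×0.885 = 145250 W
P_out = 168×746 = 125328 W
Losses = P_in − P_out = 145250 − 125328 = 19922 W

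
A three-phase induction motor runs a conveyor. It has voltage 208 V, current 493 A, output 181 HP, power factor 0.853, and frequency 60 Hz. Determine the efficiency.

P_out = 181 × 746 = 135026 W
P_in = √3·V_L·I_L·cosφ = 1.732 × 208 × 493 × 0.853 = 151498 W
η = P_out / P_in = 135026 / 151498 = 0.891 = 89.1%

89.1 %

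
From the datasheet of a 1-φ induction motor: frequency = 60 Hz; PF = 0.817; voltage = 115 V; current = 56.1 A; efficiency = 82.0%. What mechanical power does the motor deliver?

4.32 kW

P_in = V·I·cosφ = 115 × 56.1 × 0.817 = 5271 W
P_out = η·P_in = 0.82 × 5271 = 4322 W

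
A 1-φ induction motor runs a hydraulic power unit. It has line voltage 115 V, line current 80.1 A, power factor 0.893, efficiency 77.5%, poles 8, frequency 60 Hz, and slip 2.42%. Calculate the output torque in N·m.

P_in = V·I·cosφ = 115 × 80.1 × 0.893 = 8226 W
P_out = η·P_in = 0.775 × 8226 = 6375 W
n_s = 120×60/8 = 900 rpm; n = 900×(1−0.0242) = 878 rpm
ω = 2π×878/60 = 91.94 rad/s
τ = P_out/ω = 6375/91.94 = 69.3 N·m

69.3 N·m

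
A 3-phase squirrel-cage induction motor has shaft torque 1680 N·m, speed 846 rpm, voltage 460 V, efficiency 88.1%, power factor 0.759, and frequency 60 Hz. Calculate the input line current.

ω = 2π×846/60 = 88.59 rad/s; P_out = τω = 1680 × 88.59 = 148831 W
P_in = P_out / η = 148831 / 0.881 = 168934 W
I_L = P_in / (√3·V_L·cosφ) = 168934 / (1.732 × 460 × 0.759) = 279 A

279 A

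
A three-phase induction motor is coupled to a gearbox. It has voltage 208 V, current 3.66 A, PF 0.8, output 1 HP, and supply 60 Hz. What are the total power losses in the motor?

309 W

P_in = √3·V·I·cosφ = 1.732×208×3.66×0.8 = 1055 W
P_out = 1×746 = 746 W
Losses = P_in − P_out = 1055 − 746 = 309 W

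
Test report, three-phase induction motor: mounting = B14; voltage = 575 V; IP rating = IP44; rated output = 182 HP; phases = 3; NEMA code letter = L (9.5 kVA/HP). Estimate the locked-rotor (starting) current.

S_LR = 9.5 × 182 = 1729 kVA
I_LR = S_LR/(√3·V_L) = 1729000/(1.732×575) = 1740 A

1740 A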